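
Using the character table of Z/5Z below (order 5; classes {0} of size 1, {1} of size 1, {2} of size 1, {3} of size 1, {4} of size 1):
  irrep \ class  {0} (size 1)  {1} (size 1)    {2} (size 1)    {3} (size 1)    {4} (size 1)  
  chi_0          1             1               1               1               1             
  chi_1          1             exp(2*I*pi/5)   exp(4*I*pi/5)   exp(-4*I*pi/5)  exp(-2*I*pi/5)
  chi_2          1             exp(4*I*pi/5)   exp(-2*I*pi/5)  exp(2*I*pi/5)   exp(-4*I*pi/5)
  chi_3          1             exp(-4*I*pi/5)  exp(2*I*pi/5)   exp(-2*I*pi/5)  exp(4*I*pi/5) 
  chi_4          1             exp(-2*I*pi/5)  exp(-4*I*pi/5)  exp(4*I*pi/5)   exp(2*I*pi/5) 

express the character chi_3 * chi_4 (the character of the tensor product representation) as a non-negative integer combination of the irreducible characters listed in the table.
chi_3 tensor chi_4 = chi_2 (all other irreducibles have multiplicity 0).

Justification: The character of a tensor product is the pointwise product (chi_3 * chi_4)(C) = chi_3(C) * chi_4(C):
  {0}: (1)*(1), {1}: (exp(-4*I*pi/5))*(exp(-2*I*pi/5)), {2}: (exp(2*I*pi/5))*(exp(-4*I*pi/5)), {3}: (exp(-2*I*pi/5))*(exp(4*I*pi/5)), {4}: (exp(4*I*pi/5))*(exp(2*I*pi/5))
so (chi_3 * chi_4) takes values
  {0} -> 1, {1} -> exp(4*I*pi/5), {2} -> exp(-2*I*pi/5), {3} -> exp(2*I*pi/5), {4} -> exp(-4*I*pi/5).
Now take the inner product of this character with each irreducible chi from the table, <chi_3*chi_4, chi> = (1/5) sum_C |C| (chi_3*chi_4)(C) conj(chi(C)):
  <chi_3*chi_4, chi_0> = (1/5)[1*(1)*conj(1) + 1*(exp(4*I*pi/5))*conj(1) + 1*(exp(-2*I*pi/5))*conj(1) + 1*(exp(2*I*pi/5))*conj(1) + 1*(exp(-4*I*pi/5))*conj(1)]
      = (1/5)[(1) + (exp(4*I*pi/5)) + (exp(-2*I*pi/5)) + (exp(2*I*pi/5)) + (exp(-4*I*pi/5))] = 0/5 = 0
  <chi_3*chi_4, chi_1> = (1/5)[1*(1)*conj(1) + 1*(exp(4*I*pi/5))*conj(exp(2*I*pi/5)) + 1*(exp(-2*I*pi/5))*conj(exp(4*I*pi/5)) + 1*(exp(2*I*pi/5))*conj(exp(-4*I*pi/5)) + 1*(exp(-4*I*pi/5))*conj(exp(-2*I*pi/5))]
      = (1/5)[(1) + (exp(2*I*pi/5)) + (exp(4*I*pi/5)) + (exp(-4*I*pi/5)) + (exp(-2*I*pi/5))] = 0/5 = 0
  <chi_3*chi_4, chi_2> = (1/5)[1*(1)*conj(1) + 1*(exp(4*I*pi/5))*conj(exp(4*I*pi/5)) + 1*(exp(-2*I*pi/5))*conj(exp(-2*I*pi/5)) + 1*(exp(2*I*pi/5))*conj(exp(2*I*pi/5)) + 1*(exp(-4*I*pi/5))*conj(exp(-4*I*pi/5))]
      = (1/5)[(1) + (1) + (1) + (1) + (1)] = 5/5 = 1
  <chi_3*chi_4, chi_3> = (1/5)[1*(1)*conj(1) + 1*(exp(4*I*pi/5))*conj(exp(-4*I*pi/5)) + 1*(exp(-2*I*pi/5))*conj(exp(2*I*pi/5)) + 1*(exp(2*I*pi/5))*conj(exp(-2*I*pi/5)) + 1*(exp(-4*I*pi/5))*conj(exp(4*I*pi/5))]
      = (1/5)[(1) + (exp(-2*I*pi/5)) + (exp(-4*I*pi/5)) + (exp(4*I*pi/5)) + (exp(2*I*pi/5))] = 0/5 = 0
  <chi_3*chi_4, chi_4> = (1/5)[1*(1)*conj(1) + 1*(exp(4*I*pi/5))*conj(exp(-2*I*pi/5)) + 1*(exp(-2*I*pi/5))*conj(exp(-4*I*pi/5)) + 1*(exp(2*I*pi/5))*conj(exp(4*I*pi/5)) + 1*(exp(-4*I*pi/5))*conj(exp(2*I*pi/5))]
      = (1/5)[(1) + (exp(-4*I*pi/5)) + (exp(2*I*pi/5)) + (exp(-2*I*pi/5)) + (exp(4*I*pi/5))] = 0/5 = 0
(Exp terms are combined using exp(i*s)*conj(exp(i*t)) = exp(i*(s-t)), and sums of them are collapsed using the identity that for every m > 1 the m distinct m-th roots of unity sum to 0, e.g. 1 + exp(2*I*pi/3) + exp(-2*I*pi/3) = 0.)
Hence the multiplicities are chi_2: 1. Dimension check: dim(chi_3)*dim(chi_4) = 1*1 = 1 and sum (mult * dim) = 1*1 = 1.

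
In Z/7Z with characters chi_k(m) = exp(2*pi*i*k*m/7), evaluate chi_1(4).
chi_1(4) = zeta_7^4 = exp(-6*I*pi/7)

Derivation: chi_1(4) = zeta_7^(1*4) = zeta_7^4. Since zeta_7^7 = 1, this equals zeta_7^4 = exp(2*pi*i*4/7) = exp(-6*I*pi/7).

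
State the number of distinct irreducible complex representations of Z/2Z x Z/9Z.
18

Reasoning: The number of irreducible complex representations of a finite group equals its number of conjugacy classes. Z/2Z x Z/9Z is abelian of order 18, so every element is its own conjugacy class: 18 classes, so Z/2Z x Z/9Z (order 18) has exactly 18 irreducible complex representations.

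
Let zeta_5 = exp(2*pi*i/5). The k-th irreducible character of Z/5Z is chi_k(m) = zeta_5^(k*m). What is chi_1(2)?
chi_1(2) = zeta_5^2 = exp(4*I*pi/5)

Argument: chi_1(2) = zeta_5^(1*2) = zeta_5^2. Since zeta_5^5 = 1, this equals zeta_5^2 = exp(2*pi*i*2/5) = exp(4*I*pi/5).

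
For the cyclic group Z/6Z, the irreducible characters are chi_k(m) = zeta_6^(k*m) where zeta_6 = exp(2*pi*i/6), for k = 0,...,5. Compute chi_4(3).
chi_4(3) = zeta_6^12 = 1

Proof sketch: chi_4(3) = zeta_6^(4*3) = zeta_6^12. Since zeta_6^6 = 1, this equals zeta_6^0 = exp(2*pi*i*0/6) = 1.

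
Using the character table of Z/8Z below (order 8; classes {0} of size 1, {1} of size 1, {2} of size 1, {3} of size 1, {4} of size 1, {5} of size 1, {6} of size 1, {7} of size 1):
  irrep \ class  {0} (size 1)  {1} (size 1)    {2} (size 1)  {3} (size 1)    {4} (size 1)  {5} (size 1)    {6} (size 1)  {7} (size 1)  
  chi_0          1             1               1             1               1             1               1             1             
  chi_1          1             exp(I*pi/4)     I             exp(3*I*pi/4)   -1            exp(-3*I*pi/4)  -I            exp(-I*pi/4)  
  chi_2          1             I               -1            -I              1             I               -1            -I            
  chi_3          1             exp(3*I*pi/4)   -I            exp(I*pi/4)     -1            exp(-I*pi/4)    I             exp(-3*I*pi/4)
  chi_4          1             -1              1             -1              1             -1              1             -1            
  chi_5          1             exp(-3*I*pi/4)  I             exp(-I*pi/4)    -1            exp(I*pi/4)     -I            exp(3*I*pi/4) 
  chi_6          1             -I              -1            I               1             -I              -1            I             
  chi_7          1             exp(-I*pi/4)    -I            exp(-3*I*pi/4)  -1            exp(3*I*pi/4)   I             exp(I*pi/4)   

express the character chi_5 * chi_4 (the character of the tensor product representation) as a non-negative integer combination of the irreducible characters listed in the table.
chi_5 tensor chi_4 = chi_1 (all other irreducibles have multiplicity 0).

Reasoning: The character of a tensor product is the pointwise product (chi_5 * chi_4)(C) = chi_5(C) * chi_4(C):
  {0}: (1)*(1), {1}: (exp(-3*I*pi/4))*(-1), {2}: (I)*(1), {3}: (exp(-I*pi/4))*(-1), {4}: (-1)*(1), {5}: (exp(I*pi/4))*(-1), {6}: (-I)*(1), {7}: (exp(3*I*pi/4))*(-1)
so (chi_5 * chi_4) takes values
  {0} -> 1, {1} -> -exp(-3*I*pi/4), {2} -> I, {3} -> -exp(-I*pi/4), {4} -> -1, {5} -> -exp(I*pi/4), {6} -> -I, {7} -> -exp(3*I*pi/4).
Now take the inner product of this character with each irreducible chi from the table, <chi_5*chi_4, chi> = (1/8) sum_C |C| (chi_5*chi_4)(C) conj(chi(C)):
  <chi_5*chi_4, chi_0> = (1/8)[1*(1)*conj(1) + 1*(-exp(-3*I*pi/4))*conj(1) + 1*(I)*conj(1) + 1*(-exp(-I*pi/4))*conj(1) + 1*(-1)*conj(1) + 1*(-exp(I*pi/4))*conj(1) + 1*(-I)*conj(1) + 1*(-exp(3*I*pi/4))*conj(1)]
      = (1/8)[(1) + (-exp(-3*I*pi/4)) + (I) + (-exp(-I*pi/4)) + (-1) + (-exp(I*pi/4)) + (-I) + (-exp(3*I*pi/4))] = 0/8 = 0
  <chi_5*chi_4, chi_1> = (1/8)[1*(1)*conj(1) + 1*(-exp(-3*I*pi/4))*conj(exp(I*pi/4)) + 1*(I)*conj(I) + 1*(-exp(-I*pi/4))*conj(exp(3*I*pi/4)) + 1*(-1)*conj(-1) + 1*(-exp(I*pi/4))*conj(exp(-3*I*pi/4)) + 1*(-I)*conj(-I) + 1*(-exp(3*I*pi/4))*conj(exp(-I*pi/4))]
      = (1/8)[(1) + (1) + (1) + (1) + (1) + (1) + (1) + (1)] = 8/8 = 1
  <chi_5*chi_4, chi_2> = (1/8)[1*(1)*conj(1) + 1*(-exp(-3*I*pi/4))*conj(I) + 1*(I)*conj(-1) + 1*(-exp(-I*pi/4))*conj(-I) + 1*(-1)*conj(1) + 1*(-exp(I*pi/4))*conj(I) + 1*(-I)*conj(-1) + 1*(-exp(3*I*pi/4))*conj(-I)]
      = (1/8)[(1) + (exp(-I*pi/4)) + (-I) + (-exp(I*pi/4)) + (-1) + (exp(3*I*pi/4)) + (I) + (-exp(-3*I*pi/4))] = 0/8 = 0
  <chi_5*chi_4, chi_3> = (1/8)[1*(1)*conj(1) + 1*(-exp(-3*I*pi/4))*conj(exp(3*I*pi/4)) + 1*(I)*conj(-I) + 1*(-exp(-I*pi/4))*conj(exp(I*pi/4)) + 1*(-1)*conj(-1) + 1*(-exp(I*pi/4))*conj(exp(-I*pi/4)) + 1*(-I)*conj(I) + 1*(-exp(3*I*pi/4))*conj(exp(-3*I*pi/4))]
      = (1/8)[(1) + (-I) + (-1) + (I) + (1) + (-I) + (-1) + (I)] = 0/8 = 0
  <chi_5*chi_4, chi_4> = (1/8)[1*(1)*conj(1) + 1*(-exp(-3*I*pi/4))*conj(-1) + 1*(I)*conj(1) + 1*(-exp(-I*pi/4))*conj(-1) + 1*(-1)*conj(1) + 1*(-exp(I*pi/4))*conj(-1) + 1*(-I)*conj(1) + 1*(-exp(3*I*pi/4))*conj(-1)]
      = (1/8)[(1) + (exp(-3*I*pi/4)) + (I) + (exp(-I*pi/4)) + (-1) + (exp(I*pi/4)) + (-I) + (exp(3*I*pi/4))] = 0/8 = 0
  <chi_5*chi_4, chi_5> = (1/8)[1*(1)*conj(1) + 1*(-exp(-3*I*pi/4))*conj(exp(-3*I*pi/4)) + 1*(I)*conj(I) + 1*(-exp(-I*pi/4))*conj(exp(-I*pi/4)) + 1*(-1)*conj(-1) + 1*(-exp(I*pi/4))*conj(exp(I*pi/4)) + 1*(-I)*conj(-I) + 1*(-exp(3*I*pi/4))*conj(exp(3*I*pi/4))]
      = (1/8)[(1) + (-1) + (1) + (-1) + (1) + (-1) + (1) + (-1)] = 0/8 = 0
  <chi_5*chi_4, chi_6> = (1/8)[1*(1)*conj(1) + 1*(-exp(-3*I*pi/4))*conj(-I) + 1*(I)*conj(-1) + 1*(-exp(-I*pi/4))*conj(I) + 1*(-1)*conj(1) + 1*(-exp(I*pi/4))*conj(-I) + 1*(-I)*conj(-1) + 1*(-exp(3*I*pi/4))*conj(I)]
      = (1/8)[(1) + (-exp(-I*pi/4)) + (-I) + (exp(I*pi/4)) + (-1) + (-exp(3*I*pi/4)) + (I) + (exp(-3*I*pi/4))] = 0/8 = 0
  <chi_5*chi_4, chi_7> = (1/8)[1*(1)*conj(1) + 1*(-exp(-3*I*pi/4))*conj(exp(-I*pi/4)) + 1*(I)*conj(-I) + 1*(-exp(-I*pi/4))*conj(exp(-3*I*pi/4)) + 1*(-1)*conj(-1) + 1*(-exp(I*pi/4))*conj(exp(3*I*pi/4)) + 1*(-I)*conj(I) + 1*(-exp(3*I*pi/4))*conj(exp(I*pi/4))]
      = (1/8)[(1) + (I) + (-1) + (-I) + (1) + (I) + (-1) + (-I)] = 0/8 = 0
(Exp terms are combined using exp(i*s)*conj(exp(i*t)) = exp(i*(s-t)), and sums of them are collapsed using the identity that for every m > 1 the m distinct m-th roots of unity sum to 0, e.g. 1 + exp(2*I*pi/3) + exp(-2*I*pi/3) = 0.)
Hence the multiplicities are chi_1: 1. Dimension check: dim(chi_5)*dim(chi_4) = 1*1 = 1 and sum (mult * dim) = 1*1 = 1.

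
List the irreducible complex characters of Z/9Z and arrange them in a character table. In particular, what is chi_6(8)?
Character table of Z/9Z (irreps indexed chi_0,...,chi_8 with chi_k(m) = zeta_9^(k*m), zeta_9 = exp(2*pi*i/9)):
  irrep \ class  {0} (size 1)  {1} (size 1)    {2} (size 1)    {3} (size 1)    {4} (size 1)    {5} (size 1)    {6} (size 1)    {7} (size 1)    {8} (size 1)  
  chi_0          1             1               1               1               1               1               1               1               1             
  chi_1          1             exp(2*I*pi/9)   exp(4*I*pi/9)   exp(2*I*pi/3)   exp(8*I*pi/9)   exp(-8*I*pi/9)  exp(-2*I*pi/3)  exp(-4*I*pi/9)  exp(-2*I*pi/9)
  chi_2          1             exp(4*I*pi/9)   exp(8*I*pi/9)   exp(-2*I*pi/3)  exp(-2*I*pi/9)  exp(2*I*pi/9)   exp(2*I*pi/3)   exp(-8*I*pi/9)  exp(-4*I*pi/9)
  chi_3          1             exp(2*I*pi/3)   exp(-2*I*pi/3)  1               exp(2*I*pi/3)   exp(-2*I*pi/3)  1               exp(2*I*pi/3)   exp(-2*I*pi/3)
  chi_4          1             exp(8*I*pi/9)   exp(-2*I*pi/9)  exp(2*I*pi/3)   exp(-4*I*pi/9)  exp(4*I*pi/9)   exp(-2*I*pi/3)  exp(2*I*pi/9)   exp(-8*I*pi/9)
  chi_5          1             exp(-8*I*pi/9)  exp(2*I*pi/9)   exp(-2*I*pi/3)  exp(4*I*pi/9)   exp(-4*I*pi/9)  exp(2*I*pi/3)   exp(-2*I*pi/9)  exp(8*I*pi/9) 
  chi_6          1             exp(-2*I*pi/3)  exp(2*I*pi/3)   1               exp(-2*I*pi/3)  exp(2*I*pi/3)   1               exp(-2*I*pi/3)  exp(2*I*pi/3) 
  chi_7          1             exp(-4*I*pi/9)  exp(-8*I*pi/9)  exp(2*I*pi/3)   exp(2*I*pi/9)   exp(-2*I*pi/9)  exp(-2*I*pi/3)  exp(8*I*pi/9)   exp(4*I*pi/9) 
  chi_8          1             exp(-2*I*pi/9)  exp(-4*I*pi/9)  exp(-2*I*pi/3)  exp(-8*I*pi/9)  exp(8*I*pi/9)   exp(2*I*pi/3)   exp(4*I*pi/9)   exp(2*I*pi/9) 

Spot check: chi_6(8) = zeta_9^(6*8) = zeta_9^48 = exp(2*I*pi/3).

Solution. Z/9Z is abelian, so all 9 irreducible complex representations are 1-dimensional. They are given by chi_k(m) = zeta_9^(k*m) for k = 0,...,8. Row orthogonality: sum_m chi_k(m) conj(chi_l(m)) = 9 * [k = l].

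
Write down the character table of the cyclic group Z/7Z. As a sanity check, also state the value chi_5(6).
Character table of Z/7Z (irreps indexed chi_0,...,chi_6 with chi_k(m) = zeta_7^(k*m), zeta_7 = exp(2*pi*i/7)):
  irrep \ class  {0} (size 1)  {1} (size 1)    {2} (size 1)    {3} (size 1)    {4} (size 1)    {5} (size 1)    {6} (size 1)  
  chi_0          1             1               1               1               1               1               1             
  chi_1          1             exp(2*I*pi/7)   exp(4*I*pi/7)   exp(6*I*pi/7)   exp(-6*I*pi/7)  exp(-4*I*pi/7)  exp(-2*I*pi/7)
  chi_2          1             exp(4*I*pi/7)   exp(-6*I*pi/7)  exp(-2*I*pi/7)  exp(2*I*pi/7)   exp(6*I*pi/7)   exp(-4*I*pi/7)
  chi_3          1             exp(6*I*pi/7)   exp(-2*I*pi/7)  exp(4*I*pi/7)   exp(-4*I*pi/7)  exp(2*I*pi/7)   exp(-6*I*pi/7)
  chi_4          1             exp(-6*I*pi/7)  exp(2*I*pi/7)   exp(-4*I*pi/7)  exp(4*I*pi/7)   exp(-2*I*pi/7)  exp(6*I*pi/7) 
  chi_5          1             exp(-4*I*pi/7)  exp(6*I*pi/7)   exp(2*I*pi/7)   exp(-2*I*pi/7)  exp(-6*I*pi/7)  exp(4*I*pi/7) 
  chi_6          1             exp(-2*I*pi/7)  exp(-4*I*pi/7)  exp(-6*I*pi/7)  exp(6*I*pi/7)   exp(4*I*pi/7)   exp(2*I*pi/7) 

Spot check: chi_5(6) = zeta_7^(5*6) = zeta_7^30 = exp(4*I*pi/7).

Derivation: Z/7Z is abelian, so all 7 irreducible complex representations are 1-dimensional. They are given by chi_k(m) = zeta_7^(k*m) for k = 0,...,6. Row orthogonality: sum_m chi_k(m) conj(chi_l(m)) = 7 * [k = l].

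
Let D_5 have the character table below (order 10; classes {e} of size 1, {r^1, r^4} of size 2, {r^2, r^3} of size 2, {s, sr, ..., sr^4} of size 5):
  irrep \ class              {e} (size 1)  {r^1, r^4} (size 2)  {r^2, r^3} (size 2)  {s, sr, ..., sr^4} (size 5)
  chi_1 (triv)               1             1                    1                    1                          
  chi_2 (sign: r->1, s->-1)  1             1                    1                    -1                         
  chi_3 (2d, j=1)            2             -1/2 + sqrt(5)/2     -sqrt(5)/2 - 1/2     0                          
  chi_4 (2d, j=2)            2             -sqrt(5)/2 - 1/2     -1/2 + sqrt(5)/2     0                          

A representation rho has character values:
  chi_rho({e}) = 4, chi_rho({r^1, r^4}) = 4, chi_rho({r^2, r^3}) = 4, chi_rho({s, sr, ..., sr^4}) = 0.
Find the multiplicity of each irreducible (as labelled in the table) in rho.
Multiplicities: chi_1: 2, chi_2: 2, chi_3: 0, chi_4: 0.

Argument: Use <chi_rho, chi> = (1/|G|) sum_C |C| * chi_rho(C) * conj(chi(C)) with |G| = 10 for each irreducible chi in the table:
  <chi_rho, chi_1> = (1/10)[1*(4)*conj(1) + 2*(4)*conj(1) + 2*(4)*conj(1) + 5*(0)*conj(1)]
      = (1/10)[(4) + (8) + (8) + (0)] = 20/10 = 2
  <chi_rho, chi_2> = (1/10)[1*(4)*conj(1) + 2*(4)*conj(1) + 2*(4)*conj(1) + 5*(0)*conj(-1)]
      = (1/10)[(4) + (8) + (8) + (0)] = 20/10 = 2
  <chi_rho, chi_3> = (1/10)[1*(4)*conj(2) + 2*(4)*conj(-1/2 + sqrt(5)/2) + 2*(4)*conj(-sqrt(5)/2 - 1/2) + 5*(0)*conj(0)]
      = (1/10)[(8) + (-4 + 4*sqrt(5)) + (-4*sqrt(5) - 4) + (0)] = 0/10 = 0
  <chi_rho, chi_4> = (1/10)[1*(4)*conj(2) + 2*(4)*conj(-sqrt(5)/2 - 1/2) + 2*(4)*conj(-1/2 + sqrt(5)/2) + 5*(0)*conj(0)]
      = (1/10)[(8) + (-4*sqrt(5) - 4) + (-4 + 4*sqrt(5)) + (0)] = 0/10 = 0
Dimension check: dim(rho) = sum (mult * dim) = 2*1 + 2*1 + 0*2 + 0*2 = 4 = chi_rho(e) = 4.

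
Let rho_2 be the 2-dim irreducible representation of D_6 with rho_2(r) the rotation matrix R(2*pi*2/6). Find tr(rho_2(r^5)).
chi_{rho_2}(r^5) = 2*cos(2*pi*2*5/6) = -1

Working: rho_2(r^5) is rotation by angle 2*pi*2*5/6, whose trace is 2*cos(2*pi*2*5/6) = -1.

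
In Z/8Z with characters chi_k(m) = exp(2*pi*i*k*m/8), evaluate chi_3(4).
chi_3(4) = zeta_8^12 = -1

Derivation: chi_3(4) = zeta_8^(3*4) = zeta_8^12. Since zeta_8^8 = 1, this equals zeta_8^4 = exp(2*pi*i*4/8) = -1.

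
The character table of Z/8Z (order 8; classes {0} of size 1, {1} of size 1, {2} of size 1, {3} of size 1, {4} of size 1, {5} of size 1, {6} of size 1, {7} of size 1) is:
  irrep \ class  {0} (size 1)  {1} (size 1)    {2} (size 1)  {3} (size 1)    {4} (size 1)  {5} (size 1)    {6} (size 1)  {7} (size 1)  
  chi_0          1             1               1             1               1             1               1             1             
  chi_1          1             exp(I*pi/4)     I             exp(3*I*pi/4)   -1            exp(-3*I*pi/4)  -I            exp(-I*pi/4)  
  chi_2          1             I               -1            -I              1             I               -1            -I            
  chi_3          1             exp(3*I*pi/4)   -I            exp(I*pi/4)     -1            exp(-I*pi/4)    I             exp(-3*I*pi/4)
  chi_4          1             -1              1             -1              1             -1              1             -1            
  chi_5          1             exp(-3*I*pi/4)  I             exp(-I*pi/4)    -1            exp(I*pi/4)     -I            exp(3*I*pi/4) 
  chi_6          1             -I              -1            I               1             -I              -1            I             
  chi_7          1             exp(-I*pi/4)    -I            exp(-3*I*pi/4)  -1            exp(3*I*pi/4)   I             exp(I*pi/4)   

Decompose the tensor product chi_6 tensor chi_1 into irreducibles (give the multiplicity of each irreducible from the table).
chi_6 tensor chi_1 = chi_7 (all other irreducibles have multiplicity 0).

Proof sketch: The character of a tensor product is the pointwise product (chi_6 * chi_1)(C) = chi_6(C) * chi_1(C):
  {0}: (1)*(1), {1}: (-I)*(exp(I*pi/4)), {2}: (-1)*(I), {3}: (I)*(exp(3*I*pi/4)), {4}: (1)*(-1), {5}: (-I)*(exp(-3*I*pi/4)), {6}: (-1)*(-I), {7}: (I)*(exp(-I*pi/4))
so (chi_6 * chi_1) takes values
  {0} -> 1, {1} -> -exp(3*I*pi/4), {2} -> -I, {3} -> exp(-3*I*pi/4), {4} -> -1, {5} -> -exp(-I*pi/4), {6} -> I, {7} -> exp(I*pi/4).
Now take the inner product of this character with each irreducible chi from the table, <chi_6*chi_1, chi> = (1/8) sum_C |C| (chi_6*chi_1)(C) conj(chi(C)):
  <chi_6*chi_1, chi_0> = (1/8)[1*(1)*conj(1) + 1*(-exp(3*I*pi/4))*conj(1) + 1*(-I)*conj(1) + 1*(exp(-3*I*pi/4))*conj(1) + 1*(-1)*conj(1) + 1*(-exp(-I*pi/4))*conj(1) + 1*(I)*conj(1) + 1*(exp(I*pi/4))*conj(1)]
      = (1/8)[(1) + (-exp(3*I*pi/4)) + (-I) + (exp(-3*I*pi/4)) + (-1) + (-exp(-I*pi/4)) + (I) + (exp(I*pi/4))] = 0/8 = 0
  <chi_6*chi_1, chi_1> = (1/8)[1*(1)*conj(1) + 1*(-exp(3*I*pi/4))*conj(exp(I*pi/4)) + 1*(-I)*conj(I) + 1*(exp(-3*I*pi/4))*conj(exp(3*I*pi/4)) + 1*(-1)*conj(-1) + 1*(-exp(-I*pi/4))*conj(exp(-3*I*pi/4)) + 1*(I)*conj(-I) + 1*(exp(I*pi/4))*conj(exp(-I*pi/4))]
      = (1/8)[(1) + (-I) + (-1) + (I) + (1) + (-I) + (-1) + (I)] = 0/8 = 0
  <chi_6*chi_1, chi_2> = (1/8)[1*(1)*conj(1) + 1*(-exp(3*I*pi/4))*conj(I) + 1*(-I)*conj(-1) + 1*(exp(-3*I*pi/4))*conj(-I) + 1*(-1)*conj(1) + 1*(-exp(-I*pi/4))*conj(I) + 1*(I)*conj(-1) + 1*(exp(I*pi/4))*conj(-I)]
      = (1/8)[(1) + (exp(-3*I*pi/4)) + (I) + (exp(-I*pi/4)) + (-1) + (exp(I*pi/4)) + (-I) + (exp(3*I*pi/4))] = 0/8 = 0
  <chi_6*chi_1, chi_3> = (1/8)[1*(1)*conj(1) + 1*(-exp(3*I*pi/4))*conj(exp(3*I*pi/4)) + 1*(-I)*conj(-I) + 1*(exp(-3*I*pi/4))*conj(exp(I*pi/4)) + 1*(-1)*conj(-1) + 1*(-exp(-I*pi/4))*conj(exp(-I*pi/4)) + 1*(I)*conj(I) + 1*(exp(I*pi/4))*conj(exp(-3*I*pi/4))]
      = (1/8)[(1) + (-1) + (1) + (-1) + (1) + (-1) + (1) + (-1)] = 0/8 = 0
  <chi_6*chi_1, chi_4> = (1/8)[1*(1)*conj(1) + 1*(-exp(3*I*pi/4))*conj(-1) + 1*(-I)*conj(1) + 1*(exp(-3*I*pi/4))*conj(-1) + 1*(-1)*conj(1) + 1*(-exp(-I*pi/4))*conj(-1) + 1*(I)*conj(1) + 1*(exp(I*pi/4))*conj(-1)]
      = (1/8)[(1) + (exp(3*I*pi/4)) + (-I) + (-exp(-3*I*pi/4)) + (-1) + (exp(-I*pi/4)) + (I) + (-exp(I*pi/4))] = 0/8 = 0
  <chi_6*chi_1, chi_5> = (1/8)[1*(1)*conj(1) + 1*(-exp(3*I*pi/4))*conj(exp(-3*I*pi/4)) + 1*(-I)*conj(I) + 1*(exp(-3*I*pi/4))*conj(exp(-I*pi/4)) + 1*(-1)*conj(-1) + 1*(-exp(-I*pi/4))*conj(exp(I*pi/4)) + 1*(I)*conj(-I) + 1*(exp(I*pi/4))*conj(exp(3*I*pi/4))]
      = (1/8)[(1) + (I) + (-1) + (-I) + (1) + (I) + (-1) + (-I)] = 0/8 = 0
  <chi_6*chi_1, chi_6> = (1/8)[1*(1)*conj(1) + 1*(-exp(3*I*pi/4))*conj(-I) + 1*(-I)*conj(-1) + 1*(exp(-3*I*pi/4))*conj(I) + 1*(-1)*conj(1) + 1*(-exp(-I*pi/4))*conj(-I) + 1*(I)*conj(-1) + 1*(exp(I*pi/4))*conj(I)]
      = (1/8)[(1) + (-exp(-3*I*pi/4)) + (I) + (-exp(-I*pi/4)) + (-1) + (-exp(I*pi/4)) + (-I) + (-exp(3*I*pi/4))] = 0/8 = 0
  <chi_6*chi_1, chi_7> = (1/8)[1*(1)*conj(1) + 1*(-exp(3*I*pi/4))*conj(exp(-I*pi/4)) + 1*(-I)*conj(-I) + 1*(exp(-3*I*pi/4))*conj(exp(-3*I*pi/4)) + 1*(-1)*conj(-1) + 1*(-exp(-I*pi/4))*conj(exp(3*I*pi/4)) + 1*(I)*conj(I) + 1*(exp(I*pi/4))*conj(exp(I*pi/4))]
      = (1/8)[(1) + (1) + (1) + (1) + (1) + (1) + (1) + (1)] = 8/8 = 1
(Exp terms are combined using exp(i*s)*conj(exp(i*t)) = exp(i*(s-t)), and sums of them are collapsed using the identity that for every m > 1 the m distinct m-th roots of unity sum to 0, e.g. 1 + exp(2*I*pi/3) + exp(-2*I*pi/3) = 0.)
Hence the multiplicities are chi_7: 1. Dimension check: dim(chi_6)*dim(chi_1) = 1*1 = 1 and sum (mult * dim) = 1*1 = 1.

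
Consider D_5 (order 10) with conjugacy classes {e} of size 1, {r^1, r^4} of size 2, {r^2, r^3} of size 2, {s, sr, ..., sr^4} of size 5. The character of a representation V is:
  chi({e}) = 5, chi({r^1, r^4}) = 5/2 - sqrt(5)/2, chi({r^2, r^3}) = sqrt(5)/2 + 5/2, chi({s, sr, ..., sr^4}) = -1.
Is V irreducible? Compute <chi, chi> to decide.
Not irreducible (reducible): <chi, chi> = 6 > 1.

Details: <chi, chi> = (1/|G|) sum_C |C| * |chi(C)|^2 = (1/10)[1*|5|^2 + 2*|5/2 - sqrt(5)/2|^2 + 2*|sqrt(5)/2 + 5/2|^2 + 5*|-1|^2]
  = (1/10)[(25) + (15 - 5*sqrt(5)) + (5*sqrt(5) + 15) + (5)] = 60/10 = 6.
A character is irreducible iff <chi, chi> = 1, so this representation is reducible.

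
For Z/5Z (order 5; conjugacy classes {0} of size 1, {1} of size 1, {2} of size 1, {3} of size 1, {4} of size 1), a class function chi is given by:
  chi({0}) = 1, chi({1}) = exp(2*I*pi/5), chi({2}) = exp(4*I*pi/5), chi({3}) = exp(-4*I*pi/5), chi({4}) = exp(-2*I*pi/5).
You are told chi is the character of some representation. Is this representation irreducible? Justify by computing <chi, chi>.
Irreducible: <chi, chi> = 1.

Solution. <chi, chi> = (1/|G|) sum_C |C| * |chi(C)|^2 = (1/5)[1*|1|^2 + 1*|exp(2*I*pi/5)|^2 + 1*|exp(4*I*pi/5)|^2 + 1*|exp(-4*I*pi/5)|^2 + 1*|exp(-2*I*pi/5)|^2]
  = (1/5)[(1) + (1) + (1) + (1) + (1)] = 5/5 = 1.
(Exp terms are combined using exp(i*s)*conj(exp(i*t)) = exp(i*(s-t)), and sums of them are collapsed using the identity that for every m > 1 the m distinct m-th roots of unity sum to 0, e.g. 1 + exp(2*I*pi/3) + exp(-2*I*pi/3) = 0.)
A character is irreducible iff <chi, chi> = 1, so this representation is irreducible.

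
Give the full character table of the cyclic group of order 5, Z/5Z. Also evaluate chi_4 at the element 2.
Character table of Z/5Z (irreps indexed chi_0,...,chi_4 with chi_k(m) = zeta_5^(k*m), zeta_5 = exp(2*pi*i/5)):
  irrep \ class  {0} (size 1)  {1} (size 1)    {2} (size 1)    {3} (size 1)    {4} (size 1)  
  chi_0          1             1               1               1               1             
  chi_1          1             exp(2*I*pi/5)   exp(4*I*pi/5)   exp(-4*I*pi/5)  exp(-2*I*pi/5)
  chi_2          1             exp(4*I*pi/5)   exp(-2*I*pi/5)  exp(2*I*pi/5)   exp(-4*I*pi/5)
  chi_3          1             exp(-4*I*pi/5)  exp(2*I*pi/5)   exp(-2*I*pi/5)  exp(4*I*pi/5) 
  chi_4          1             exp(-2*I*pi/5)  exp(-4*I*pi/5)  exp(4*I*pi/5)   exp(2*I*pi/5) 

Spot check: chi_4(2) = zeta_5^(4*2) = zeta_5^8 = exp(-4*I*pi/5).

Z/5Z is abelian, so all 5 irreducible complex representations are 1-dimensional. They are given by chi_k(m) = zeta_5^(k*m) for k = 0,...,4. Row orthogonality: sum_m chi_k(m) conj(chi_l(m)) = 5 * [k = l].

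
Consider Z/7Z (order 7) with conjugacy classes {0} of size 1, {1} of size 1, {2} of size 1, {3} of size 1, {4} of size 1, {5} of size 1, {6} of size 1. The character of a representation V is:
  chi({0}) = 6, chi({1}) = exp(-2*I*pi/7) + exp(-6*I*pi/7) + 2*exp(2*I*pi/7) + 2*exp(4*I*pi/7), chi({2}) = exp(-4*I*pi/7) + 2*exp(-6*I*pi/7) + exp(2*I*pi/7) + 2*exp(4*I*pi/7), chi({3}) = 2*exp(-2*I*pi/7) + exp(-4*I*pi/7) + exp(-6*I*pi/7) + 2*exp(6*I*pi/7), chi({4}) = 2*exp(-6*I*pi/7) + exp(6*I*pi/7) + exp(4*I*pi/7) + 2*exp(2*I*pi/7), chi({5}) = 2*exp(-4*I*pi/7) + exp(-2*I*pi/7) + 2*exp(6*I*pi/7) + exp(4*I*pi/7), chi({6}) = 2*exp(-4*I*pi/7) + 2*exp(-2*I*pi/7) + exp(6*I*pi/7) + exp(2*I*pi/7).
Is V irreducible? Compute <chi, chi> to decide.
Not irreducible (reducible): <chi, chi> = 10 > 1.

Reasoning: <chi, chi> = (1/|G|) sum_C |C| * |chi(C)|^2 = (1/7)[1*|6|^2 + 1*|exp(-2*I*pi/7) + exp(-6*I*pi/7) + 2*exp(2*I*pi/7) + 2*exp(4*I*pi/7)|^2 + 1*|exp(-4*I*pi/7) + 2*exp(-6*I*pi/7) + exp(2*I*pi/7) + 2*exp(4*I*pi/7)|^2 + 1*|2*exp(-2*I*pi/7) + exp(-4*I*pi/7) + exp(-6*I*pi/7) + 2*exp(6*I*pi/7)|^2 + 1*|2*exp(-6*I*pi/7) + exp(6*I*pi/7) + exp(4*I*pi/7) + 2*exp(2*I*pi/7)|^2 + 1*|2*exp(-4*I*pi/7) + exp(-2*I*pi/7) + 2*exp(6*I*pi/7) + exp(4*I*pi/7)|^2 + 1*|2*exp(-4*I*pi/7) + 2*exp(-2*I*pi/7) + exp(6*I*pi/7) + exp(2*I*pi/7)|^2]
  = (1/7)[(36) + (10 + 5*exp(-4*I*pi/7) + 4*exp(-2*I*pi/7) + 4*exp(-6*I*pi/7) + 4*exp(6*I*pi/7) + 4*exp(2*I*pi/7) + 5*exp(4*I*pi/7)) + (10 + 4*exp(-4*I*pi/7) + 4*exp(-2*I*pi/7) + 5*exp(-6*I*pi/7) + 5*exp(6*I*pi/7) + 4*exp(2*I*pi/7) + 4*exp(4*I*pi/7)) + (10 + 5*exp(-2*I*pi/7) + 4*exp(-4*I*pi/7) + 4*exp(-6*I*pi/7) + 4*exp(6*I*pi/7) + 4*exp(4*I*pi/7) + 5*exp(2*I*pi/7)) + (10 + 5*exp(-2*I*pi/7) + 4*exp(-4*I*pi/7) + 4*exp(-6*I*pi/7) + 4*exp(6*I*pi/7) + 4*exp(4*I*pi/7) + 5*exp(2*I*pi/7)) + (10 + 4*exp(-4*I*pi/7) + 4*exp(-2*I*pi/7) + 5*exp(-6*I*pi/7) + 5*exp(6*I*pi/7) + 4*exp(2*I*pi/7) + 4*exp(4*I*pi/7)) + (10 + 5*exp(-4*I*pi/7) + 4*exp(-2*I*pi/7) + 4*exp(-6*I*pi/7) + 4*exp(6*I*pi/7) + 4*exp(2*I*pi/7) + 5*exp(4*I*pi/7))] = 70/7 = 10.
(Exp terms are combined using exp(i*s)*conj(exp(i*t)) = exp(i*(s-t)), and sums of them are collapsed using the identity that for every m > 1 the m distinct m-th roots of unity sum to 0, e.g. 1 + exp(2*I*pi/3) + exp(-2*I*pi/3) = 0.)
A character is irreducible iff <chi, chi> = 1, so this representation is reducible.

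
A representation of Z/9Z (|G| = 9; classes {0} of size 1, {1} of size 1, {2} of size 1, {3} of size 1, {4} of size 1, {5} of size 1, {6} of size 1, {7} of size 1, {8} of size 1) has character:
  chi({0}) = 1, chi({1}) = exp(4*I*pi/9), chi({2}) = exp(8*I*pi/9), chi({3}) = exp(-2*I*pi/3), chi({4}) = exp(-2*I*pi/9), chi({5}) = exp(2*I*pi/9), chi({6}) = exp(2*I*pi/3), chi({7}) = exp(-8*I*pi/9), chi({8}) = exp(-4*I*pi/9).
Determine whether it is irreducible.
Irreducible: <chi, chi> = 1.

Explanation: <chi, chi> = (1/|G|) sum_C |C| * |chi(C)|^2 = (1/9)[1*|1|^2 + 1*|exp(4*I*pi/9)|^2 + 1*|exp(8*I*pi/9)|^2 + 1*|exp(-2*I*pi/3)|^2 + 1*|exp(-2*I*pi/9)|^2 + 1*|exp(2*I*pi/9)|^2 + 1*|exp(2*I*pi/3)|^2 + 1*|exp(-8*I*pi/9)|^2 + 1*|exp(-4*I*pi/9)|^2]
  = (1/9)[(1) + (1) + (1) + (1) + (1) + (1) + (1) + (1) + (1)] = 9/9 = 1.
(Exp terms are combined using exp(i*s)*conj(exp(i*t)) = exp(i*(s-t)), and sums of them are collapsed using the identity that for every m > 1 the m distinct m-th roots of unity sum to 0, e.g. 1 + exp(2*I*pi/3) + exp(-2*I*pi/3) = 0.)
A character is irreducible iff <chi, chi> = 1, so this representation is irreducible.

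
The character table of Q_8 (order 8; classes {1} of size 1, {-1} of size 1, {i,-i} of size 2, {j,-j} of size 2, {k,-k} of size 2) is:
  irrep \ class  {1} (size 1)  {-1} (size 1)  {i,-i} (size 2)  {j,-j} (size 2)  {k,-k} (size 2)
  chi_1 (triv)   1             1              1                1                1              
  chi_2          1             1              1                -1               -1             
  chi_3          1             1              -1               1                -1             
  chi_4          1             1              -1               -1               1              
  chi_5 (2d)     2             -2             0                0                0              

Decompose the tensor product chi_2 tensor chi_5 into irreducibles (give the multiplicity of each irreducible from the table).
chi_2 tensor chi_5 = chi_5 (all other irreducibles have multiplicity 0).

Reasoning: The character of a tensor product is the pointwise product (chi_2 * chi_5)(C) = chi_2(C) * chi_5(C):
  {1}: (1)*(2), {-1}: (1)*(-2), {i,-i}: (1)*(0), {j,-j}: (-1)*(0), {k,-k}: (-1)*(0)
so (chi_2 * chi_5) takes values
  {1} -> 2, {-1} -> -2, {i,-i} -> 0, {j,-j} -> 0, {k,-k} -> 0.
Now take the inner product of this character with each irreducible chi from the table, <chi_2*chi_5, chi> = (1/8) sum_C |C| (chi_2*chi_5)(C) conj(chi(C)):
  <chi_2*chi_5, chi_1> = (1/8)[1*(2)*conj(1) + 1*(-2)*conj(1) + 2*(0)*conj(1) + 2*(0)*conj(1) + 2*(0)*conj(1)]
      = (1/8)[(2) + (-2) + (0) + (0) + (0)] = 0/8 = 0
  <chi_2*chi_5, chi_2> = (1/8)[1*(2)*conj(1) + 1*(-2)*conj(1) + 2*(0)*conj(1) + 2*(0)*conj(-1) + 2*(0)*conj(-1)]
      = (1/8)[(2) + (-2) + (0) + (0) + (0)] = 0/8 = 0
  <chi_2*chi_5, chi_3> = (1/8)[1*(2)*conj(1) + 1*(-2)*conj(1) + 2*(0)*conj(-1) + 2*(0)*conj(1) + 2*(0)*conj(-1)]
      = (1/8)[(2) + (-2) + (0) + (0) + (0)] = 0/8 = 0
  <chi_2*chi_5, chi_4> = (1/8)[1*(2)*conj(1) + 1*(-2)*conj(1) + 2*(0)*conj(-1) + 2*(0)*conj(-1) + 2*(0)*conj(1)]
      = (1/8)[(2) + (-2) + (0) + (0) + (0)] = 0/8 = 0
  <chi_2*chi_5, chi_5> = (1/8)[1*(2)*conj(2) + 1*(-2)*conj(-2) + 2*(0)*conj(0) + 2*(0)*conj(0) + 2*(0)*conj(0)]
      = (1/8)[(4) + (4) + (0) + (0) + (0)] = 8/8 = 1
Hence the multiplicities are chi_5: 1. Dimension check: dim(chi_2)*dim(chi_5) = 1*2 = 2 and sum (mult * dim) = 1*2 = 2.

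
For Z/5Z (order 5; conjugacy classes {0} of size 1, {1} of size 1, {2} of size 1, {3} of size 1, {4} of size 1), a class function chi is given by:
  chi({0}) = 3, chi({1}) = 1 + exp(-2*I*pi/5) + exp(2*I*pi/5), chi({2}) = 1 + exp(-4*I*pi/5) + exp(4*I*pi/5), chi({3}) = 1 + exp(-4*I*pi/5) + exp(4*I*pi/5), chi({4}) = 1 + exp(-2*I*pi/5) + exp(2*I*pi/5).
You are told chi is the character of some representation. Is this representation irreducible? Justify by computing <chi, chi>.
Not irreducible (reducible): <chi, chi> = 3 > 1.

Details: <chi, chi> = (1/|G|) sum_C |C| * |chi(C)|^2 = (1/5)[1*|3|^2 + 1*|1 + exp(-2*I*pi/5) + exp(2*I*pi/5)|^2 + 1*|1 + exp(-4*I*pi/5) + exp(4*I*pi/5)|^2 + 1*|1 + exp(-4*I*pi/5) + exp(4*I*pi/5)|^2 + 1*|1 + exp(-2*I*pi/5) + exp(2*I*pi/5)|^2]
  = (1/5)[(9) + (3 + 2*exp(-2*I*pi/5) + exp(-4*I*pi/5) + exp(4*I*pi/5) + 2*exp(2*I*pi/5)) + (3 + 2*exp(-4*I*pi/5) + exp(-2*I*pi/5) + exp(2*I*pi/5) + 2*exp(4*I*pi/5)) + (3 + 2*exp(-4*I*pi/5) + exp(-2*I*pi/5) + exp(2*I*pi/5) + 2*exp(4*I*pi/5)) + (3 + 2*exp(-2*I*pi/5) + exp(-4*I*pi/5) + exp(4*I*pi/5) + 2*exp(2*I*pi/5))] = 15/5 = 3.
(Exp terms are combined using exp(i*s)*conj(exp(i*t)) = exp(i*(s-t)), and sums of them are collapsed using the identity that for every m > 1 the m distinct m-th roots of unity sum to 0, e.g. 1 + exp(2*I*pi/3) + exp(-2*I*pi/3) = 0.)
A character is irreducible iff <chi, chi> = 1, so this representation is reducible.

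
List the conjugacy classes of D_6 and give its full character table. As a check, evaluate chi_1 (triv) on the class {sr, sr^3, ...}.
Conjugacy classes: {e} of size 1, {r^3} of size 1, {r^1, r^5} of size 2, {r^2, r^4} of size 2, {s, sr^2, ...} of size 3, {sr, sr^3, ...} of size 3.
Character table:
  irrep \ class              {e} (size 1)  {r^3} (size 1)  {r^1, r^5} (size 2)  {r^2, r^4} (size 2)  {s, sr^2, ...} (size 3)  {sr, sr^3, ...} (size 3)
  chi_1 (triv)               1             1               1                    1                    1                        1                       
  chi_2 (sign: r->1, s->-1)  1             1               1                    1                    -1                       -1                      
  chi_3 (r->-1, s->1)        1             -1              -1                   1                    1                        -1                      
  chi_4 (r->-1, s->-1)       1             -1              -1                   1                    -1                       1                       
  chi_5 (2d, j=1)            2             -2              1                    -1                   0                        0                       
  chi_6 (2d, j=2)            2             2               -1                   -1                   0                        0                       

Spot check: chi_1 (triv) on {sr, sr^3, ...} = 1.

Proof sketch: D_6 has order 2*6 = 12 with 6 conjugacy classes, hence 6 irreducibles. Sum of squared dims 1 + 1 + 1 + 1 + 4 + 4 = 12 = |G|. Linear characters come from the abelianisation; the 2-dimensional irreps have character r^k -> 2*cos(2*pi*j*k/6), reflections -> 0.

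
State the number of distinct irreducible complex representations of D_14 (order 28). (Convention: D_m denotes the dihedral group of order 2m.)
10

Solution. The number of irreducible complex representations of a finite group equals its number of conjugacy classes. D_14 has 10 conjugacy classes (n/2 + 3 for n even), so D_14 (order 28) has exactly 10 irreducible complex representations.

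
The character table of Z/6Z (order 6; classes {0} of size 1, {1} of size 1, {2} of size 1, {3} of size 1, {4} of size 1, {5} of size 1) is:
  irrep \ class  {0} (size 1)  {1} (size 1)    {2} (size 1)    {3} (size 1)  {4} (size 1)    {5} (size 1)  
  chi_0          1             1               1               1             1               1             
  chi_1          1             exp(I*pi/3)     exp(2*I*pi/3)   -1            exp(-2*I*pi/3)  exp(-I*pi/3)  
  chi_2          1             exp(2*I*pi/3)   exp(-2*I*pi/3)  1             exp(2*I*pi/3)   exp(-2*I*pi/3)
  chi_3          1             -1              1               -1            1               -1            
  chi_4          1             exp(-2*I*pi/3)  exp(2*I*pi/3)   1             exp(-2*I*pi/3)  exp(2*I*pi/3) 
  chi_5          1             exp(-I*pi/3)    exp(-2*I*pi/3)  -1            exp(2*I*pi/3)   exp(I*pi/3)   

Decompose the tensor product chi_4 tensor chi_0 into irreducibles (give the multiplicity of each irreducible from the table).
chi_4 tensor chi_0 = chi_4 (all other irreducibles have multiplicity 0).

Details: The character of a tensor product is the pointwise product (chi_4 * chi_0)(C) = chi_4(C) * chi_0(C):
  {0}: (1)*(1), {1}: (exp(-2*I*pi/3))*(1), {2}: (exp(2*I*pi/3))*(1), {3}: (1)*(1), {4}: (exp(-2*I*pi/3))*(1), {5}: (exp(2*I*pi/3))*(1)
so (chi_4 * chi_0) takes values
  {0} -> 1, {1} -> exp(-2*I*pi/3), {2} -> exp(2*I*pi/3), {3} -> 1, {4} -> exp(-2*I*pi/3), {5} -> exp(2*I*pi/3).
Now take the inner product of this character with each irreducible chi from the table, <chi_4*chi_0, chi> = (1/6) sum_C |C| (chi_4*chi_0)(C) conj(chi(C)):
  <chi_4*chi_0, chi_0> = (1/6)[1*(1)*conj(1) + 1*(exp(-2*I*pi/3))*conj(1) + 1*(exp(2*I*pi/3))*conj(1) + 1*(1)*conj(1) + 1*(exp(-2*I*pi/3))*conj(1) + 1*(exp(2*I*pi/3))*conj(1)]
      = (1/6)[(1) + (exp(-2*I*pi/3)) + (exp(2*I*pi/3)) + (1) + (exp(-2*I*pi/3)) + (exp(2*I*pi/3))] = 0/6 = 0
  <chi_4*chi_0, chi_1> = (1/6)[1*(1)*conj(1) + 1*(exp(-2*I*pi/3))*conj(exp(I*pi/3)) + 1*(exp(2*I*pi/3))*conj(exp(2*I*pi/3)) + 1*(1)*conj(-1) + 1*(exp(-2*I*pi/3))*conj(exp(-2*I*pi/3)) + 1*(exp(2*I*pi/3))*conj(exp(-I*pi/3))]
      = (1/6)[(1) + (-1) + (1) + (-1) + (1) + (-1)] = 0/6 = 0
  <chi_4*chi_0, chi_2> = (1/6)[1*(1)*conj(1) + 1*(exp(-2*I*pi/3))*conj(exp(2*I*pi/3)) + 1*(exp(2*I*pi/3))*conj(exp(-2*I*pi/3)) + 1*(1)*conj(1) + 1*(exp(-2*I*pi/3))*conj(exp(2*I*pi/3)) + 1*(exp(2*I*pi/3))*conj(exp(-2*I*pi/3))]
      = (1/6)[(1) + (exp(2*I*pi/3)) + (exp(-2*I*pi/3)) + (1) + (exp(2*I*pi/3)) + (exp(-2*I*pi/3))] = 0/6 = 0
  <chi_4*chi_0, chi_3> = (1/6)[1*(1)*conj(1) + 1*(exp(-2*I*pi/3))*conj(-1) + 1*(exp(2*I*pi/3))*conj(1) + 1*(1)*conj(-1) + 1*(exp(-2*I*pi/3))*conj(1) + 1*(exp(2*I*pi/3))*conj(-1)]
      = (1/6)[(1) + (-exp(-2*I*pi/3)) + (exp(2*I*pi/3)) + (-1) + (exp(-2*I*pi/3)) + (-exp(2*I*pi/3))] = 0/6 = 0
  <chi_4*chi_0, chi_4> = (1/6)[1*(1)*conj(1) + 1*(exp(-2*I*pi/3))*conj(exp(-2*I*pi/3)) + 1*(exp(2*I*pi/3))*conj(exp(2*I*pi/3)) + 1*(1)*conj(1) + 1*(exp(-2*I*pi/3))*conj(exp(-2*I*pi/3)) + 1*(exp(2*I*pi/3))*conj(exp(2*I*pi/3))]
      = (1/6)[(1) + (1) + (1) + (1) + (1) + (1)] = 6/6 = 1
  <chi_4*chi_0, chi_5> = (1/6)[1*(1)*conj(1) + 1*(exp(-2*I*pi/3))*conj(exp(-I*pi/3)) + 1*(exp(2*I*pi/3))*conj(exp(-2*I*pi/3)) + 1*(1)*conj(-1) + 1*(exp(-2*I*pi/3))*conj(exp(2*I*pi/3)) + 1*(exp(2*I*pi/3))*conj(exp(I*pi/3))]
      = (1/6)[(1) + (exp(-I*pi/3)) + (exp(-2*I*pi/3)) + (-1) + (exp(2*I*pi/3)) + (exp(I*pi/3))] = 0/6 = 0
(Exp terms are combined using exp(i*s)*conj(exp(i*t)) = exp(i*(s-t)), and sums of them are collapsed using the identity that for every m > 1 the m distinct m-th roots of unity sum to 0, e.g. 1 + exp(2*I*pi/3) + exp(-2*I*pi/3) = 0.)
Hence the multiplicities are chi_4: 1. Dimension check: dim(chi_4)*dim(chi_0) = 1*1 = 1 and sum (mult * dim) = 1*1 = 1.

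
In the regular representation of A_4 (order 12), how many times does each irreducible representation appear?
Each irreducible V_i of dimension d_i appears with multiplicity d_i, i.e. rho_reg = (direct sum over all irreducibles V_i) d_i V_i. The irreducible dimensions for A_4 are 1, 1, 1, 3: 3 irreducibles of dimension 1, each with multiplicity 1; 1 irreducible of dimension 3, with multiplicity 3. Total dimension 3*1*1 + 1*3*3 = 12 = |G|.

Derivation: General theorem: in the regular representation of a finite group G, each irreducible appears with multiplicity equal to its dimension. Check: dim(rho_reg) = sum d_i^2 = 1 + 1 + 1 + 9 = 12 = |G|.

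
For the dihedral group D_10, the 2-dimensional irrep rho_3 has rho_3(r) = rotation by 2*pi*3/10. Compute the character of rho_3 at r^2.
chi_{rho_3}(r^2) = 2*cos(2*pi*3*2/10) = -sqrt(5)/2 - 1/2

Working: rho_3(r^2) is rotation by angle 2*pi*3*2/10, whose trace is 2*cos(2*pi*3*2/10) = -sqrt(5)/2 - 1/2.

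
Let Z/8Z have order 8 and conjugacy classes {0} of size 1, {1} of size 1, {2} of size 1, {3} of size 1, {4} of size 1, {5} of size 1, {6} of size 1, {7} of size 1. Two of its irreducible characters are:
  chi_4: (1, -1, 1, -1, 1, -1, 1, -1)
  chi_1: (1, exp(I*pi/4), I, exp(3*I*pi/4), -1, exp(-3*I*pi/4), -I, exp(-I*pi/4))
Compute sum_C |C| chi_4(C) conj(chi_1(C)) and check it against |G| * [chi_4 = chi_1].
Sum = 0; so <chi_4, chi_1> = 0 (distinct irreducibles are orthogonal).

Why: Compute term by term over conjugacy classes (|C| * chi_4(C) * conj(chi_1(C))):
  1*(1)*conj(1) + 1*(-1)*conj(exp(I*pi/4)) + 1*(1)*conj(I) + 1*(-1)*conj(exp(3*I*pi/4)) + 1*(1)*conj(-1) + 1*(-1)*conj(exp(-3*I*pi/4)) + 1*(1)*conj(-I) + 1*(-1)*conj(exp(-I*pi/4))
  = (1) + (-exp(-I*pi/4)) + (-I) + (-exp(-3*I*pi/4)) + (-1) + (-exp(3*I*pi/4)) + (I) + (-exp(I*pi/4))
  = 0.
(Exp terms are combined using exp(i*s)*conj(exp(i*t)) = exp(i*(s-t)), and sums of them are collapsed using the identity that for every m > 1 the m distinct m-th roots of unity sum to 0, e.g. 1 + exp(2*I*pi/3) + exp(-2*I*pi/3) = 0.)
Dividing by |G| = 8 gives 0/8 = 0, matching the row-orthogonality relation <chi_4, chi_1> = [chi_4 = chi_1].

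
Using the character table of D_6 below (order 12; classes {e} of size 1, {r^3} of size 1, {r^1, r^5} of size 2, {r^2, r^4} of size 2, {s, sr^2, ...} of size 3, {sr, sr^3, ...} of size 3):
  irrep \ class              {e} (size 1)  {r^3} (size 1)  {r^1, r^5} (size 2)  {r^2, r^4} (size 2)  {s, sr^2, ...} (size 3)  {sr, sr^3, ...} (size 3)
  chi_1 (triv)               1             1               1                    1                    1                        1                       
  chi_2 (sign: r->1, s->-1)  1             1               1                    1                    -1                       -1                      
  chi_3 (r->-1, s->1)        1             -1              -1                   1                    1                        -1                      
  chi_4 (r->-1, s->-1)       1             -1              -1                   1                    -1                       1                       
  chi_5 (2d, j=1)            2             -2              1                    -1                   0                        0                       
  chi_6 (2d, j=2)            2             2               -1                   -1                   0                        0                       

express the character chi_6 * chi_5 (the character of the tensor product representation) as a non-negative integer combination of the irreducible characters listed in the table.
chi_6 tensor chi_5 = chi_3 + chi_4 + chi_5 (all other irreducibles have multiplicity 0).

Proof sketch: The character of a tensor product is the pointwise product (chi_6 * chi_5)(C) = chi_6(C) * chi_5(C):
  {e}: (2)*(2), {r^3}: (2)*(-2), {r^1, r^5}: (-1)*(1), {r^2, r^4}: (-1)*(-1), {s, sr^2, ...}: (0)*(0), {sr, sr^3, ...}: (0)*(0)
so (chi_6 * chi_5) takes values
  {e} -> 4, {r^3} -> -4, {r^1, r^5} -> -1, {r^2, r^4} -> 1, {s, sr^2, ...} -> 0, {sr, sr^3, ...} -> 0.
Now take the inner product of this character with each irreducible chi from the table, <chi_6*chi_5, chi> = (1/12) sum_C |C| (chi_6*chi_5)(C) conj(chi(C)):
  <chi_6*chi_5, chi_1> = (1/12)[1*(4)*conj(1) + 1*(-4)*conj(1) + 2*(-1)*conj(1) + 2*(1)*conj(1) + 3*(0)*conj(1) + 3*(0)*conj(1)]
      = (1/12)[(4) + (-4) + (-2) + (2) + (0) + (0)] = 0/12 = 0
  <chi_6*chi_5, chi_2> = (1/12)[1*(4)*conj(1) + 1*(-4)*conj(1) + 2*(-1)*conj(1) + 2*(1)*conj(1) + 3*(0)*conj(-1) + 3*(0)*conj(-1)]
      = (1/12)[(4) + (-4) + (-2) + (2) + (0) + (0)] = 0/12 = 0
  <chi_6*chi_5, chi_3> = (1/12)[1*(4)*conj(1) + 1*(-4)*conj(-1) + 2*(-1)*conj(-1) + 2*(1)*conj(1) + 3*(0)*conj(1) + 3*(0)*conj(-1)]
      = (1/12)[(4) + (4) + (2) + (2) + (0) + (0)] = 12/12 = 1
  <chi_6*chi_5, chi_4> = (1/12)[1*(4)*conj(1) + 1*(-4)*conj(-1) + 2*(-1)*conj(-1) + 2*(1)*conj(1) + 3*(0)*conj(-1) + 3*(0)*conj(1)]
      = (1/12)[(4) + (4) + (2) + (2) + (0) + (0)] = 12/12 = 1
  <chi_6*chi_5, chi_5> = (1/12)[1*(4)*conj(2) + 1*(-4)*conj(-2) + 2*(-1)*conj(1) + 2*(1)*conj(-1) + 3*(0)*conj(0) + 3*(0)*conj(0)]
      = (1/12)[(8) + (8) + (-2) + (-2) + (0) + (0)] = 12/12 = 1
  <chi_6*chi_5, chi_6> = (1/12)[1*(4)*conj(2) + 1*(-4)*conj(2) + 2*(-1)*conj(-1) + 2*(1)*conj(-1) + 3*(0)*conj(0) + 3*(0)*conj(0)]
      = (1/12)[(8) + (-8) + (2) + (-2) + (0) + (0)] = 0/12 = 0
Hence the multiplicities are chi_3: 1, chi_4: 1, chi_5: 1. Dimension check: dim(chi_6)*dim(chi_5) = 2*2 = 4 and sum (mult * dim) = 1*1 + 1*1 + 1*2 = 4.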